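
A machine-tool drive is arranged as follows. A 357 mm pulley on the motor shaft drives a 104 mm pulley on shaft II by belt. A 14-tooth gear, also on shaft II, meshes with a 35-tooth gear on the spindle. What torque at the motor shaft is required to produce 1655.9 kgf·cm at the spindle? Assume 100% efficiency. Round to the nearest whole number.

Overall ratio R = 0.29132 × 2.5 = 0.72829.
Input torque = output torque / R = 1655.9 / 0.72829 = 2273.7 kgf·cm.

2274 kgf·cm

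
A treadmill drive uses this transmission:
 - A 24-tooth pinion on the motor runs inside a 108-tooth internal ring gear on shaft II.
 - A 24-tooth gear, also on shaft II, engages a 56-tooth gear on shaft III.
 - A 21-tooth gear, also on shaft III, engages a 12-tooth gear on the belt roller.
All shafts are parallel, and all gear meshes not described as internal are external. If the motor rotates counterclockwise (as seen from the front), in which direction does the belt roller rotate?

counterclockwise

the motor → shaft II: internal mesh, same direction → CCW.
shaft II → shaft III: external mesh, 1 reversal → CW.
shaft III → the belt roller: external mesh, 1 reversal → CCW.
2 reversals in total — an even number — so the belt roller turns the same way as the motor.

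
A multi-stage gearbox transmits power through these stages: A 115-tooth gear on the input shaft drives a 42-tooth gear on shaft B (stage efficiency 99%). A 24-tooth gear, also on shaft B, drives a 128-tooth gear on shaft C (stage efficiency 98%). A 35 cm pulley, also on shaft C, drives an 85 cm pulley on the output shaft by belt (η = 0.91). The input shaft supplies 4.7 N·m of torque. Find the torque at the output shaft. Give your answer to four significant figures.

19.63 N·m

gear mesh 42/115 = 0.36522 → τ = 4.7·0.36522·0.99 = 1.6994 N·m
gear mesh 128/24 = 5.3333 → τ = 1.6994·5.3333·0.98 = 8.882 N·m
belt 85/35 = 2.4286 → τ = 8.882·2.4286·0.91 = 19.629 N·m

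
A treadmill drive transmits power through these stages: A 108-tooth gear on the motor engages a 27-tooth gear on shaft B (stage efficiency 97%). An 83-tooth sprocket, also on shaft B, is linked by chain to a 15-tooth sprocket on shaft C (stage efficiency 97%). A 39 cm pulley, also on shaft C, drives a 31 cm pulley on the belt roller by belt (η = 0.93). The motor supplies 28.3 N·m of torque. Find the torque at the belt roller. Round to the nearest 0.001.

gear mesh 27/108 = 0.25 → τ = 28.3·0.25·0.97 = 6.8628 N·m
chain 15/83 = 0.18072 → τ = 6.8628·0.18072·0.97 = 1.203 N·m
belt 31/39 = 0.79487 → τ = 1.203·0.79487·0.93 = 0.88933 N·m

0.889 N·m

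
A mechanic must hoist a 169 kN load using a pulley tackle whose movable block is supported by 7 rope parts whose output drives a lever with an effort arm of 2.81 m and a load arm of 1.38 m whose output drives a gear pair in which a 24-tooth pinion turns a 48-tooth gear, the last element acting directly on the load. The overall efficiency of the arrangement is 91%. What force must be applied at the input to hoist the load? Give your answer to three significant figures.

Block-and-tackle MA = number of supporting rope parts = 7.
Lever MA = effort arm / load arm = 2.81/1.38 = 2.0362.
Gear pair MA = 48/24 = 2.
Combined ideal MA = 7 × 2.0362 × 2 = 28.507.
Actual MA = 28.507 × 0.91 = 25.942.
Effort = load / actual MA = 169 / 25.942 = 6.5146 kN.

6.51 kN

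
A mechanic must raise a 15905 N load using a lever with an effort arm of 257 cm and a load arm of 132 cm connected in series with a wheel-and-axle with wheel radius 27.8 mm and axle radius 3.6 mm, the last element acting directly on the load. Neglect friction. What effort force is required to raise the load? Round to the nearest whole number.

Lever MA = effort arm / load arm = 257/132 = 1.947.
Wheel-and-axle MA = R/r = 27.8/3.6 = 7.7222.
Combined ideal MA = 1.947 × 7.7222 = 15.035.
Effort = load / MA = 15905 / 15.035 = 1057.9 N.

1058 N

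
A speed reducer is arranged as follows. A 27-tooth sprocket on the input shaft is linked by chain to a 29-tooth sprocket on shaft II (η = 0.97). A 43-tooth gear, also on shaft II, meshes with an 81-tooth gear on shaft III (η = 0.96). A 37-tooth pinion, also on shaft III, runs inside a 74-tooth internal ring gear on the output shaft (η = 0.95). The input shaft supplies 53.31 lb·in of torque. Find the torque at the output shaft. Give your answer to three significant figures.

191 lb·in

After the chain (29/27): 53.31 × 1.0741 × 0.97 = 55.541 lb·in
After the gear mesh (81/43): 55.541 × 1.8837 × 0.96 = 100.44 lb·in
After the internal gear (74/37): 100.44 × 2 × 0.95 = 190.83 lb·in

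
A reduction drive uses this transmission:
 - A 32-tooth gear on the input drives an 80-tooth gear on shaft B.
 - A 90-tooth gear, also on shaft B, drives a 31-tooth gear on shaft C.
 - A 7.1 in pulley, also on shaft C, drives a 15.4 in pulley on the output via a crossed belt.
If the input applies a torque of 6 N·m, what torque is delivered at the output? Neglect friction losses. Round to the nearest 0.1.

Gear mesh: ratio = 80/32 = 2.5; torque at shaft B = 6 × 2.5 = 15 N·m.
Gear mesh: ratio = 31/90 = 0.34444; torque at shaft C = 15 × 0.34444 = 5.1667 N·m.
Belt: ratio = 15.4/7.1 = 2.169; torque at the output = 5.1667 × 2.169 = 11.207 N·m.

11.2 N·m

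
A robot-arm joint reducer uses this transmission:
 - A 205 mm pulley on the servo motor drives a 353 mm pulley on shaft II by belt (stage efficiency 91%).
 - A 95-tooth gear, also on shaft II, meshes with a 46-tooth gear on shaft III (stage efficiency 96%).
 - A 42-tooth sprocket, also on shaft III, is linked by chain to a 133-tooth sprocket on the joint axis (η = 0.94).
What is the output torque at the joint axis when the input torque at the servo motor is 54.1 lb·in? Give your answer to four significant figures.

belt 353/205 = 1.722 → τ = 54.1·1.722·0.91 = 84.773 lb·in
gear mesh 46/95 = 0.48421 → τ = 84.773·0.48421·0.96 = 39.406 lb·in
chain 133/42 = 3.1667 → τ = 39.406·3.1667·0.94 = 117.3 lb·in

117.3 lb·in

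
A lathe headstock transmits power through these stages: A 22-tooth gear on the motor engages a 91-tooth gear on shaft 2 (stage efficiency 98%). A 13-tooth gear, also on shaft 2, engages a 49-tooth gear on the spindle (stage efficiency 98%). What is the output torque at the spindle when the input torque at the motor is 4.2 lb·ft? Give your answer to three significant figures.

Gear mesh: ratio = 91/22 = 4.1364; torque at shaft 2 = 4.2 × 4.1364 × 0.98 = 17.025 lb·ft.
Gear mesh: ratio = 49/13 = 3.7692; torque at the spindle = 17.025 × 3.7692 × 0.98 = 62.889 lb·ft.

62.9 lb·ft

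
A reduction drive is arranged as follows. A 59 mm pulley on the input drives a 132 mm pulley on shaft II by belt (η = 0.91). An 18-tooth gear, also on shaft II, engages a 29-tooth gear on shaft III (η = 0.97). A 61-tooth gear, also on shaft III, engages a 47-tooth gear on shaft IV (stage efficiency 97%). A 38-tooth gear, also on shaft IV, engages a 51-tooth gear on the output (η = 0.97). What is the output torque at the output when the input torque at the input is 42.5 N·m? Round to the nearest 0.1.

131.6 N·m

After the belt (132/59): 42.5 × 2.2373 × 0.91 = 86.527 N·m
After the gear mesh (29/18): 86.527 × 1.6111 × 0.97 = 135.22 N·m
After the gear mesh (47/61): 135.22 × 0.77049 × 0.97 = 101.06 N·m
After the gear mesh (51/38): 101.06 × 1.3421 × 0.97 = 131.57 N·m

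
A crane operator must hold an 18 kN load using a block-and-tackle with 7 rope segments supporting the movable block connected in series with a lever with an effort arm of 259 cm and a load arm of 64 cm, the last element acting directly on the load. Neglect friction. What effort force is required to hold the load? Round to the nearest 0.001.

0.635 kN

Block-and-tackle MA = number of supporting rope parts = 7.
Lever MA = effort arm / load arm = 259/64 = 4.0469.
Combined ideal MA = 7 × 4.0469 = 28.328.
Effort = load / MA = 18 / 28.328 = 0.63541 kN.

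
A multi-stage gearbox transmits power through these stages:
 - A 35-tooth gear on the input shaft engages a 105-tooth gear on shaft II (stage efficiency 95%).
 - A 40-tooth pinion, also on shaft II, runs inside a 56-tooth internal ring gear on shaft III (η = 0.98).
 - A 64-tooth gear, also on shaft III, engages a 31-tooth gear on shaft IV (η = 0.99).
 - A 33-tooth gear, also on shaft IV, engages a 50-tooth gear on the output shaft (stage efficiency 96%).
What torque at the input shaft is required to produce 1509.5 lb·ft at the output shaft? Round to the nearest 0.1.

Overall ratio R = 3 × 1.4 × 0.48438 × 1.5152 = 3.0824; overall efficiency η = 0.95 × 0.98 × 0.99 × 0.96 = 0.8848.
Input torque = output torque / (R × η) = 1509.5 / (3.0824 × 0.8848) = 553.46 lb·ft.

553.5 lb·ft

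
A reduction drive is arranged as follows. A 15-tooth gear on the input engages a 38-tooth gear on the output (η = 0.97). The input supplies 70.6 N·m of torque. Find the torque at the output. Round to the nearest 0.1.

173.5 N·m

Gear mesh: ratio = 38/15 = 2.5333; torque at the output = 70.6 × 2.5333 × 0.97 = 173.49 N·m.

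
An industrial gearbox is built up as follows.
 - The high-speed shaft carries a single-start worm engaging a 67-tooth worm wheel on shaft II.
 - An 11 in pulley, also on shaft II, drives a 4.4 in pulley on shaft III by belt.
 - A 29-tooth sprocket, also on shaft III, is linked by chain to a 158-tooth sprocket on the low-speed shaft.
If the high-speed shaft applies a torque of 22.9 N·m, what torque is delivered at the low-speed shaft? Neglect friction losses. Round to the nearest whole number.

3344 N·m

worm 67/1 = 67 → τ = 22.9·67 = 1534.3 N·m
belt 4.4/11 = 0.4 → τ = 1534.3·0.4 = 613.72 N·m
chain 158/29 = 5.4483 → τ = 613.72·5.4483 = 3343.7 N·m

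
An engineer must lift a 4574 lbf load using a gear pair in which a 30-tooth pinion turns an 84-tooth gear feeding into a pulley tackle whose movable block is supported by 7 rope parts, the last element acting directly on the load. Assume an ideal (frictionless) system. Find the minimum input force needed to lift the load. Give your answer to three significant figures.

233 lbf

Gear pair MA = 84/30 = 2.8.
Block-and-tackle MA = number of supporting rope parts = 7.
Combined ideal MA = 2.8 × 7 = 19.6.
Effort = load / MA = 4574 / 19.6 = 233.37 lbf.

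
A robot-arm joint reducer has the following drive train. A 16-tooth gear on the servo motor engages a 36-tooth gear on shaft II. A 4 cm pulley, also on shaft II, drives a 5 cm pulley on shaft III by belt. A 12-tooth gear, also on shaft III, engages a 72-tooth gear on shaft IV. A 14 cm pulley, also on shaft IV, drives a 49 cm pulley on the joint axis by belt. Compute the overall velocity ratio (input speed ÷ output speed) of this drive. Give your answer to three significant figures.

Each stage contributes driven/driver: gear mesh 36/16 = 2.25, belt 5/4 = 1.25, gear mesh 72/12 = 6, belt 49/14 = 3.5.
Overall: 2.25 × 1.25 × 6 × 3.5 = 59.062.

59.1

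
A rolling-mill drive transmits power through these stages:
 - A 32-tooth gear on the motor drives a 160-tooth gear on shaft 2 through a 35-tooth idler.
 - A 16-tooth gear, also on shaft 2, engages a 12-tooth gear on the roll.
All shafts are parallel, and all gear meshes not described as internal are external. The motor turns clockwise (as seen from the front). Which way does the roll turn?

the motor → shaft 2: driver → idler → driven is 2 external meshes, 2 reversals → CW.
shaft 2 → the roll: external mesh, 1 reversal → CCW.
3 reversals in total — an odd number — so the roll turns opposite to the motor.

counterclockwise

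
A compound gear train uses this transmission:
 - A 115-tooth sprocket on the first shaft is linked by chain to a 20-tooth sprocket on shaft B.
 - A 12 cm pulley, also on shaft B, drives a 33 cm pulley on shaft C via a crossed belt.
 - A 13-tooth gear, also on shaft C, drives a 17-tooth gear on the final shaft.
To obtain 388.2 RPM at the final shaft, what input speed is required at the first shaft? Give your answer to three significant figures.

243 RPM

Overall ratio R = 0.17391 × 2.75 × 1.3077 = 0.62542.
Required input speed = output speed × R = 388.2 × 0.62542 = 242.79 RPM.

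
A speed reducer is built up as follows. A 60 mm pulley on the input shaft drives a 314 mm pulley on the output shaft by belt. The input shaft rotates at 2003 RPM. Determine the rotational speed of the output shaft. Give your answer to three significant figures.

383 RPM

belt 314/60 = 5.2333 → 2003/5.2333 = 382.74 RPM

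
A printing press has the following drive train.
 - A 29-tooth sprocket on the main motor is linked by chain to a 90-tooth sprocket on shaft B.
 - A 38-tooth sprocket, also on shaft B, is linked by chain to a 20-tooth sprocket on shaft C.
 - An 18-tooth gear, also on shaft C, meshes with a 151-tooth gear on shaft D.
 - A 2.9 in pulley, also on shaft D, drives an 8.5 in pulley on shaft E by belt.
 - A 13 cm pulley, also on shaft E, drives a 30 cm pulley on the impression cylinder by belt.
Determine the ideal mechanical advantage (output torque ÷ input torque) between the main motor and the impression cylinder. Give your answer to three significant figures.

92.7

Each stage contributes driven/driver: chain 90/29 = 3.1034, chain 20/38 = 0.52632, gear mesh 151/18 = 8.3889, belt 8.5/2.9 = 2.931, belt 30/13 = 2.3077.
Overall: 3.1034 × 0.52632 × 8.3889 × 2.931 × 2.3077 = 92.682.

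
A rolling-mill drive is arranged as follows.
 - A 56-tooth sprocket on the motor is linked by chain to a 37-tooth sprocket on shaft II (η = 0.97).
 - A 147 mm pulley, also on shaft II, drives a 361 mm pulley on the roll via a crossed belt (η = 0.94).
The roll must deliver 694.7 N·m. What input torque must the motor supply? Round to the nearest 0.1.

469.6 N·m

Overall ratio R = 0.66071 × 2.4558 = 1.6226; overall efficiency η = 0.97 × 0.94 = 0.9118.
Input torque = output torque / (R × η) = 694.7 / (1.6226 × 0.9118) = 469.56 N·m.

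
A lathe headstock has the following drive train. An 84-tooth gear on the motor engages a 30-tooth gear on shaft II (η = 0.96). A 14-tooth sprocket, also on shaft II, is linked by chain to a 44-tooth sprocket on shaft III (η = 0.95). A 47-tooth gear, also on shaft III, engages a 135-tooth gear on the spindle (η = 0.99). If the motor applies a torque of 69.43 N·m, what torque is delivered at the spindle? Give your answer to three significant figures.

After the gear mesh (30/84): 69.43 × 0.35714 × 0.96 = 23.805 N·m
After the chain (44/14): 23.805 × 3.1429 × 0.95 = 71.074 N·m
After the gear mesh (135/47): 71.074 × 2.8723 × 0.99 = 202.11 N·m

202 N·m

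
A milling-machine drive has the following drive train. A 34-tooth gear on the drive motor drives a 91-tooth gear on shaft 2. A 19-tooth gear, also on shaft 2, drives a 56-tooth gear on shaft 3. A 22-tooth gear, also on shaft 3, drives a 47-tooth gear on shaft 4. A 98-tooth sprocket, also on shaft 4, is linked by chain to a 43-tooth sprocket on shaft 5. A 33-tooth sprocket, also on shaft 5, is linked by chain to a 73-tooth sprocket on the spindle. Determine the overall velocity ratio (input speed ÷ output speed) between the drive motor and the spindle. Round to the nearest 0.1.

16.4

Each stage contributes driven/driver: gear mesh 91/34 = 2.6765, gear mesh 56/19 = 2.9474, gear mesh 47/22 = 2.1364, chain 43/98 = 0.43878, chain 73/33 = 2.2121.
Overall: 2.6765 × 2.9474 × 2.1364 × 0.43878 × 2.2121 = 16.358.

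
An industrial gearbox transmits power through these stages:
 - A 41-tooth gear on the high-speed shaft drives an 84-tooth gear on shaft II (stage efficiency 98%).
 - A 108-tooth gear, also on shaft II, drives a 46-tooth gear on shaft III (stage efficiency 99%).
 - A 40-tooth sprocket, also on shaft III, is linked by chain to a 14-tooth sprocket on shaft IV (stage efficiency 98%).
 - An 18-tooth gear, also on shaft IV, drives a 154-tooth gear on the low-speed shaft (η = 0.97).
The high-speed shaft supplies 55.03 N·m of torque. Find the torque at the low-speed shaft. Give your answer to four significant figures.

Gear mesh: ratio = 84/41 = 2.0488; torque at shaft II = 55.03 × 2.0488 × 0.98 = 110.49 N·m.
Gear mesh: ratio = 46/108 = 0.42593; torque at shaft III = 110.49 × 0.42593 × 0.99 = 46.59 N·m.
Chain: ratio = 14/40 = 0.35; torque at shaft IV = 46.59 × 0.35 × 0.98 = 15.98 N·m.
Gear mesh: ratio = 154/18 = 8.5556; torque at the low-speed shaft = 15.98 × 8.5556 × 0.97 = 132.62 N·m.

132.6 N·m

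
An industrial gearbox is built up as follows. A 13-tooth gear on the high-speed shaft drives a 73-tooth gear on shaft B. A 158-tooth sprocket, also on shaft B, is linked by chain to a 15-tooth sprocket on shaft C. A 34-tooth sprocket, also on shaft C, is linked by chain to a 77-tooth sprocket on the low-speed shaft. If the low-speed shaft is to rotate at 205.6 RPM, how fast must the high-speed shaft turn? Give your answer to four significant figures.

248.2 RPM

Overall ratio R = 5.6154 × 0.094937 × 2.2647 = 1.2073.
Required input speed = output speed × R = 205.6 × 1.2073 = 248.23 RPM.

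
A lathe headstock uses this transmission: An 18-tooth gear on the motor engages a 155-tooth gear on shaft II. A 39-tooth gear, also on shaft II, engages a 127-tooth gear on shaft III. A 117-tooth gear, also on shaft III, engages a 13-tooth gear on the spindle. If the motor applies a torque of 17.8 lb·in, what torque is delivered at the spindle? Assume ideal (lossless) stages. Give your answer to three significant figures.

55.5 lb·in

gear mesh 155/18 = 8.6111 → τ = 17.8·8.6111 = 153.28 lb·in
gear mesh 127/39 = 3.2564 → τ = 153.28·3.2564 = 499.14 lb·in
gear mesh 13/117 = 0.11111 → τ = 499.14·0.11111 = 55.459 lb·in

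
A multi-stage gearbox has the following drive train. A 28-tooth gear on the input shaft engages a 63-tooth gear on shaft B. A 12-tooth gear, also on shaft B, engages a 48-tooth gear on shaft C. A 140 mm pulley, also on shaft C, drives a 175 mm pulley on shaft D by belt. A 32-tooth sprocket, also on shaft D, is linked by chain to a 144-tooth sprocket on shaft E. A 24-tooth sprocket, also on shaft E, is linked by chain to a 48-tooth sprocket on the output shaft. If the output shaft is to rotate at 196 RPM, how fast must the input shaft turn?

19845 RPM

Overall ratio R = 2.25 × 4 × 1.25 × 4.5 × 2 = 101.25.
Required input speed = output speed × R = 196 × 101.25 = 19845 RPM.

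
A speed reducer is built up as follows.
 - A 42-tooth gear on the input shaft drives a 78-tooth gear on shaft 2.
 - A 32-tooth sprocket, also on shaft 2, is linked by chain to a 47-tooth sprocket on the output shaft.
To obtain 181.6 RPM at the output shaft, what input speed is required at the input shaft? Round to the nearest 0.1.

Overall ratio R = 1.8571 × 1.4688 = 2.7277.
Required input speed = output speed × R = 181.6 × 2.7277 = 495.35 RPM.

495.3 RPM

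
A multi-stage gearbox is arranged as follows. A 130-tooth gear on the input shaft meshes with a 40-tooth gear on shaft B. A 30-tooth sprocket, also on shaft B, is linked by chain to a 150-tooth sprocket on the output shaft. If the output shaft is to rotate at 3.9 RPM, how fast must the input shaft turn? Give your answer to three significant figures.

6.00 RPM

Overall ratio R = 0.30769 × 5 = 1.5385.
Required input speed = output speed × R = 3.9 × 1.5385 = 6 RPM.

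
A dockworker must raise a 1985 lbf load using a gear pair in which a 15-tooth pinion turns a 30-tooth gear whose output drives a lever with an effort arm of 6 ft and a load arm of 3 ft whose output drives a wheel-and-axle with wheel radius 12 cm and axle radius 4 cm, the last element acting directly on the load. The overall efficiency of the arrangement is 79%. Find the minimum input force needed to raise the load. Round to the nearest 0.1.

209.4 lbf

Gear pair MA = 30/15 = 2.
Lever MA = effort arm / load arm = 6/3 = 2.
Wheel-and-axle MA = R/r = 12/4 = 3.
Combined ideal MA = 2 × 2 × 3 = 12.
Actual MA = 12 × 0.79 = 9.48.
Effort = load / actual MA = 1985 / 9.48 = 209.39 lbf.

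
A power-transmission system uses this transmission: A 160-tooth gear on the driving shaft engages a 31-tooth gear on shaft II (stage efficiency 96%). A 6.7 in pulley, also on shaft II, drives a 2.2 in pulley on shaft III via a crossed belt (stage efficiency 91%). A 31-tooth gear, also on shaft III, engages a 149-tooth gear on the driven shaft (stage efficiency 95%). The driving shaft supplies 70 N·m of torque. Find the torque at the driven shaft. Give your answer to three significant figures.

17.8 N·m

After the gear mesh (31/160): 70 × 0.19375 × 0.96 = 13.02 N·m
After the belt (2.2/6.7): 13.02 × 0.32836 × 0.91 = 3.8905 N·m
After the gear mesh (149/31): 3.8905 × 4.8065 × 0.95 = 17.764 N·m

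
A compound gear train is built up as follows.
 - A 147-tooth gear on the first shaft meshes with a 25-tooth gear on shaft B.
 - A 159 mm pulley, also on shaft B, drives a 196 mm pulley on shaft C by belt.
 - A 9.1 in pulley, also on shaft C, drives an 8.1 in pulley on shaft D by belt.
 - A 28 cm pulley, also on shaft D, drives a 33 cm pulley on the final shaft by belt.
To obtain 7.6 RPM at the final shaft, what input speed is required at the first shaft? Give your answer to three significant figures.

1.67 RPM

Overall ratio R = 0.17007 × 1.2327 × 0.89011 × 1.1786 = 0.21993.
Required input speed = output speed × R = 7.6 × 0.21993 = 1.6715 RPM.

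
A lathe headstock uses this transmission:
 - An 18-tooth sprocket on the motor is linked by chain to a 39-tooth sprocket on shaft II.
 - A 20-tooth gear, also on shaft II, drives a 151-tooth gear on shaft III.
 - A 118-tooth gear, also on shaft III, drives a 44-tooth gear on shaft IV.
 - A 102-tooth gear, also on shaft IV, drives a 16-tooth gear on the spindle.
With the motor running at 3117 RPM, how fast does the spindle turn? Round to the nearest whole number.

3258 RPM

Chain: ratio = 39/18 = 2.1667, so shaft II turns at 3117 / 2.1667 = 1438.6 RPM.
Gear mesh: ratio = 151/20 = 7.55, so shaft III turns at 1438.6 / 7.55 = 190.55 RPM.
Gear mesh: ratio = 44/118 = 0.37288, so shaft IV turns at 190.55 / 0.37288 = 511.01 RPM.
Gear mesh: ratio = 16/102 = 0.15686, so the spindle turns at 511.01 / 0.15686 = 3257.7 RPM.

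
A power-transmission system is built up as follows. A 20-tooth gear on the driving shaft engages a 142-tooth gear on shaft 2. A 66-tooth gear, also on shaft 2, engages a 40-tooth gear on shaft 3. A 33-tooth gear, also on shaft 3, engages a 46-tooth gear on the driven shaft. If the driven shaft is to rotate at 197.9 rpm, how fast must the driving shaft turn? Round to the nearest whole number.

Overall ratio R = 7.1 × 0.60606 × 1.3939 = 5.9982.
Required input speed = output speed × R = 197.9 × 5.9982 = 1187 rpm.

1187 rpm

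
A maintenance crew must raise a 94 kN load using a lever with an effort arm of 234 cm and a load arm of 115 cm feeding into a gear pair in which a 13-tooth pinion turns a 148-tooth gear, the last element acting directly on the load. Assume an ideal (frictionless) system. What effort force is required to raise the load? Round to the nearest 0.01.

Lever MA = effort arm / load arm = 234/115 = 2.0348.
Gear pair MA = 148/13 = 11.385.
Combined ideal MA = 2.0348 × 11.385 = 23.165.
Effort = load / MA = 94 / 23.165 = 4.0578 kN.

4.06 kN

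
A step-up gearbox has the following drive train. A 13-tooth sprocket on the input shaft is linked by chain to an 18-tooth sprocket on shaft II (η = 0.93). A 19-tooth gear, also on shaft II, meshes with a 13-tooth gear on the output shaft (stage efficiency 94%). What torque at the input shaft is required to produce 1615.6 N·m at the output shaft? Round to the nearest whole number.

Overall ratio R = 1.3846 × 0.68421 = 0.94737; overall efficiency η = 0.93 × 0.94 = 0.8742.
Input torque = output torque / (R × η) = 1615.6 / (0.94737 × 0.8742) = 1950.8 N·m.

1951 N·m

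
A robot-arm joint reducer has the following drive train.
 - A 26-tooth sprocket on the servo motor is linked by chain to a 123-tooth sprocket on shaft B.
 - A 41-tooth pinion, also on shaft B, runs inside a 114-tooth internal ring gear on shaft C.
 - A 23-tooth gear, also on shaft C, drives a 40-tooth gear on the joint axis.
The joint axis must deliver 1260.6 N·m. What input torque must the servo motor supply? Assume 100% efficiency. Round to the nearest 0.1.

55.1 N·m

Overall ratio R = 4.7308 × 2.7805 × 1.7391 = 22.876.
Input torque = output torque / R = 1260.6 / 22.876 = 55.105 N·m.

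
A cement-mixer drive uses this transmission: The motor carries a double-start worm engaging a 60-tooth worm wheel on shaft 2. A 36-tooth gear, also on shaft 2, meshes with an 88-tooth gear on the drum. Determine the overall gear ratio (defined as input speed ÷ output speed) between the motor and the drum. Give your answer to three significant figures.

73.3

Each stage contributes driven/driver: worm 60/2 = 30, gear mesh 88/36 = 2.4444.
Overall: 30 × 2.4444 = 73.333.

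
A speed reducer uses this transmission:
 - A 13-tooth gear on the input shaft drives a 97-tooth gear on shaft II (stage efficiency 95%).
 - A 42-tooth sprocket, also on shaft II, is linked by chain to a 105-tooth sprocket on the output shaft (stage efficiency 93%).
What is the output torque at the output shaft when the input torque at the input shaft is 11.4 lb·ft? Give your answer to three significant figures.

188 lb·ft

After the gear mesh (97/13): 11.4 × 7.4615 × 0.95 = 80.808 lb·ft
After the chain (105/42): 80.808 × 2.5 × 0.93 = 187.88 lb·ft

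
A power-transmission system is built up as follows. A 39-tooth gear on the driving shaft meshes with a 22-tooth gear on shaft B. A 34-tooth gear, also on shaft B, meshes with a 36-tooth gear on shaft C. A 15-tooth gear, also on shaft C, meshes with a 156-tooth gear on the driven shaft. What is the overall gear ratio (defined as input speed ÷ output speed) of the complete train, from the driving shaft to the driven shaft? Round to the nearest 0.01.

Each stage contributes driven/driver: gear mesh 22/39 = 0.5641, gear mesh 36/34 = 1.0588, gear mesh 156/15 = 10.4.
Overall: 0.5641 × 1.0588 × 10.4 = 6.2118.

6.21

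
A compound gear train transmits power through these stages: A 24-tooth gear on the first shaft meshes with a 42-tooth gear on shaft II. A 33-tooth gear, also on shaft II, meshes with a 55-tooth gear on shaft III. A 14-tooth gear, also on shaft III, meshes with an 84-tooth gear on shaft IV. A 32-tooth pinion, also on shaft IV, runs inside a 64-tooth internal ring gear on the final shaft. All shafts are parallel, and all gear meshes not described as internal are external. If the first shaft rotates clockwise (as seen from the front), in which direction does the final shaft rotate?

the first shaft → shaft II: external mesh, 1 reversal → CCW.
shaft II → shaft III: external mesh, 1 reversal → CW.
shaft III → shaft IV: external mesh, 1 reversal → CCW.
shaft IV → the final shaft: internal mesh, same direction → CCW.
3 reversals in total — an odd number — so the final shaft turns opposite to the first shaft.

counterclockwise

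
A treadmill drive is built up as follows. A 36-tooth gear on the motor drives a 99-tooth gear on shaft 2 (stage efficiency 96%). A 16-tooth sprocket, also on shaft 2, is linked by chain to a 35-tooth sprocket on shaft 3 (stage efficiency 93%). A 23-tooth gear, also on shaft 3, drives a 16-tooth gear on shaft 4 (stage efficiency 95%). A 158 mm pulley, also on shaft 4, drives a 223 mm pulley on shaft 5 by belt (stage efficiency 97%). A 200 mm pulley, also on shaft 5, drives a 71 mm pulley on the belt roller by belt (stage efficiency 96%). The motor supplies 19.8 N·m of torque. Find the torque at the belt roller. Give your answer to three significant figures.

After the gear mesh (99/36): 19.8 × 2.75 × 0.96 = 52.272 N·m
After the chain (35/16): 52.272 × 2.1875 × 0.93 = 106.34 N·m
After the gear mesh (16/23): 106.34 × 0.69565 × 0.95 = 70.277 N·m
After the belt (223/158): 70.277 × 1.4114 × 0.97 = 96.213 N·m
After the belt (71/200): 96.213 × 0.355 × 0.96 = 32.79 N·m

32.8 N·m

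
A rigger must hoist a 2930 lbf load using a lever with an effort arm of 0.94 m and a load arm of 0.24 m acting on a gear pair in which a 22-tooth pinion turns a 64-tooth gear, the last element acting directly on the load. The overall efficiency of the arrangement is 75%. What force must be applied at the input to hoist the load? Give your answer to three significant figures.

Lever MA = effort arm / load arm = 0.94/0.24 = 3.9167.
Gear pair MA = 64/22 = 2.9091.
Combined ideal MA = 3.9167 × 2.9091 = 11.394.
Actual MA = 11.394 × 0.75 = 8.5455.
Effort = load / actual MA = 2930 / 8.5455 = 342.87 lbf.

343 lbf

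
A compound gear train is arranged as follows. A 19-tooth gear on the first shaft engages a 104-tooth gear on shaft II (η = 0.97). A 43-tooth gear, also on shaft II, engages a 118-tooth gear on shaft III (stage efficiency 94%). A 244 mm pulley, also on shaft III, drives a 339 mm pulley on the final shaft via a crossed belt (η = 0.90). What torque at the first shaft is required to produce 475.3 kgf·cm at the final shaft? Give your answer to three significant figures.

Overall ratio R = 5.4737 × 2.7442 × 1.3893 = 20.869; overall efficiency η = 0.97 × 0.94 × 0.90 = 0.8206.
Input torque = output torque / (R × η) = 475.3 / (20.869 × 0.8206) = 27.754 kgf·cm.

27.8 kgf·cm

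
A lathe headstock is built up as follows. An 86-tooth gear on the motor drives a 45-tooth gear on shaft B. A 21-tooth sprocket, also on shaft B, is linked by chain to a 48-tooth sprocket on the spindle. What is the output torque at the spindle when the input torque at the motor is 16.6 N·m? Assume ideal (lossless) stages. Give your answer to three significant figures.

After the gear mesh (45/86): 16.6 × 0.52326 = 8.686 N·m
After the chain (48/21): 8.686 × 2.2857 = 19.854 N·m

19.9 N·m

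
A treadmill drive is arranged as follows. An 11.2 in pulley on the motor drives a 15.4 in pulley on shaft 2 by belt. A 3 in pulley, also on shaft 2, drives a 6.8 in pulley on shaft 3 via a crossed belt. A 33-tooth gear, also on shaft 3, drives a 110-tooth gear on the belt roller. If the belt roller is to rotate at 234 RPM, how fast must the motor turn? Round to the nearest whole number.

2431 RPM

Overall ratio R = 1.375 × 2.2667 × 3.3333 = 10.389.
Required input speed = output speed × R = 234 × 10.389 = 2431 RPM.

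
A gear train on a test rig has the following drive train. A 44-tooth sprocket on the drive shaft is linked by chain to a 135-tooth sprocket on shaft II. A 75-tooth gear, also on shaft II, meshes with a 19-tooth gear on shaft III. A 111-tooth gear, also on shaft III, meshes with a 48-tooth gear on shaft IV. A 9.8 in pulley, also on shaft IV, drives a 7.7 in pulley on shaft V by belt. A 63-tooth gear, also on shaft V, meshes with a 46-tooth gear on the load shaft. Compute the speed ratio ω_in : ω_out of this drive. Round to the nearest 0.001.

Each stage contributes driven/driver: chain 135/44 = 3.0682, gear mesh 19/75 = 0.25333, gear mesh 48/111 = 0.43243, belt 7.7/9.8 = 0.78571, gear mesh 46/63 = 0.73016.
Overall: 3.0682 × 0.25333 × 0.43243 × 0.78571 × 0.73016 = 0.19283.

0.193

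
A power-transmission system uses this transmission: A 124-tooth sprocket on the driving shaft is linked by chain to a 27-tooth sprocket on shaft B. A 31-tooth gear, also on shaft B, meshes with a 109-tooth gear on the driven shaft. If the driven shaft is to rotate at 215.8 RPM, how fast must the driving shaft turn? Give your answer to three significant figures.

165 RPM

Overall ratio R = 0.21774 × 3.5161 = 0.76561.
Required input speed = output speed × R = 215.8 × 0.76561 = 165.22 RPM.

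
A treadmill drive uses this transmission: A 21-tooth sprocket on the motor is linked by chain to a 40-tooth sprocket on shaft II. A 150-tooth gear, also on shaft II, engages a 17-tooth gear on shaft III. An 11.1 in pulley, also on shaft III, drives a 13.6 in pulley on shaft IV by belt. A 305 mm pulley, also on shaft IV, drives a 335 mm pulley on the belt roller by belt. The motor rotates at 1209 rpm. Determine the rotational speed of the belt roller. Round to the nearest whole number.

chain 40/21 = 1.9048 → 1209/1.9048 = 634.73 rpm
gear mesh 17/150 = 0.11333 → 634.73/0.11333 = 5600.5 rpm
belt 13.6/11.1 = 1.2252 → 5600.5/1.2252 = 4571 rpm
belt 335/305 = 1.0984 → 4571/1.0984 = 4161.7 rpm

4162 rpm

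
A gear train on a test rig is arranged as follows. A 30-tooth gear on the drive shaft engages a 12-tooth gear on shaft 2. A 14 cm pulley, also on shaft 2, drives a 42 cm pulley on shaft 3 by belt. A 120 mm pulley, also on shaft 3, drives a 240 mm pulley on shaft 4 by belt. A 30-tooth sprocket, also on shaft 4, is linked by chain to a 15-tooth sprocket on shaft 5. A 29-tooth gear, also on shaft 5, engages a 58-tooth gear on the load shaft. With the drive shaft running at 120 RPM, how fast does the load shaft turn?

50 RPM

Gear mesh: ratio = 12/30 = 0.4, so shaft 2 turns at 120 / 0.4 = 300 RPM.
Belt: ratio = 42/14 = 3, so shaft 3 turns at 300 / 3 = 100 RPM.
Belt: ratio = 240/120 = 2, so shaft 4 turns at 100 / 2 = 50 RPM.
Chain: ratio = 15/30 = 0.5, so shaft 5 turns at 50 / 0.5 = 100 RPM.
Gear mesh: ratio = 58/29 = 2, so the load shaft turns at 100 / 2 = 50 RPM.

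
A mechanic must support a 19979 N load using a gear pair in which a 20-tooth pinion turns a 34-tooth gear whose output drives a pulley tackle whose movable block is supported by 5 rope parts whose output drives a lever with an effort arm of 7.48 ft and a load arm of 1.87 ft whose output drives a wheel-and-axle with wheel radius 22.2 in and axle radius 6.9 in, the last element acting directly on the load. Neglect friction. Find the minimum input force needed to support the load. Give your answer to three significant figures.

Gear pair MA = 34/20 = 1.7.
Block-and-tackle MA = number of supporting rope parts = 5.
Lever MA = effort arm / load arm = 7.48/1.87 = 4.
Wheel-and-axle MA = R/r = 22.2/6.9 = 3.2174.
Combined ideal MA = 1.7 × 5 × 4 × 3.2174 = 109.39.
Effort = load / MA = 19979 / 109.39 = 182.64 N.

183 N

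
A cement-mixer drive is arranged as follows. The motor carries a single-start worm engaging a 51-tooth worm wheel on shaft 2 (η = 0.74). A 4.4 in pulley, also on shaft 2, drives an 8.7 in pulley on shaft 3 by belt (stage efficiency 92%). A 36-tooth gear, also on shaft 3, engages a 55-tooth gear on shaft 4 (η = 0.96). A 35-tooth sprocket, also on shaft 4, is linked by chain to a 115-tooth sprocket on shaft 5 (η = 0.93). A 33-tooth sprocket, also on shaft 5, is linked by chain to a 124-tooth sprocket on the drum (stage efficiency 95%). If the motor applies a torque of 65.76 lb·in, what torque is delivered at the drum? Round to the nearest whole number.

After the worm (51/1): 65.76 × 51 × 0.74 = 2481.8 lb·in
After the belt (8.7/4.4): 2481.8 × 1.9773 × 0.92 = 4514.6 lb·in
After the gear mesh (55/36): 4514.6 × 1.5278 × 0.96 = 6621.4 lb·in
After the chain (115/35): 6621.4 × 3.2857 × 0.93 = 20233 lb·in
After the chain (124/33): 20233 × 3.7576 × 0.95 = 72226 lb·in

72226 lb·in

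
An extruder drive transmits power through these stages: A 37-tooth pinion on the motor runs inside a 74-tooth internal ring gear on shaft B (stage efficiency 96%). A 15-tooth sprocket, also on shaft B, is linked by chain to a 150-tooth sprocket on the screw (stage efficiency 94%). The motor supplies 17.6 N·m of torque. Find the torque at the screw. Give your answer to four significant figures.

After the internal gear (74/37): 17.6 × 2 × 0.96 = 33.792 N·m
After the chain (150/15): 33.792 × 10 × 0.94 = 317.64 N·m

317.6 N·m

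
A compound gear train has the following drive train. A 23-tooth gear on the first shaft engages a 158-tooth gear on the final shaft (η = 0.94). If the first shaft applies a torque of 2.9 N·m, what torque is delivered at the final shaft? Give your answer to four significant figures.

18.73 N·m

gear mesh 158/23 = 6.8696 → τ = 2.9·6.8696·0.94 = 18.726 N·m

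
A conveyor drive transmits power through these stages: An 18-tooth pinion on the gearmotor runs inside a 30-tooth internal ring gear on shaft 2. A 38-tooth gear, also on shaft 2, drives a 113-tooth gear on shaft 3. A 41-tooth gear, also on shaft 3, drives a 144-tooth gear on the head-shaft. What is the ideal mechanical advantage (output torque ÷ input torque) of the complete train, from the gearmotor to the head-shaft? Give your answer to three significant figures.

Each stage contributes driven/driver: internal gear 30/18 = 1.6667, gear mesh 113/38 = 2.9737, gear mesh 144/41 = 3.5122.
Overall: 1.6667 × 2.9737 × 3.5122 = 17.407.

17.4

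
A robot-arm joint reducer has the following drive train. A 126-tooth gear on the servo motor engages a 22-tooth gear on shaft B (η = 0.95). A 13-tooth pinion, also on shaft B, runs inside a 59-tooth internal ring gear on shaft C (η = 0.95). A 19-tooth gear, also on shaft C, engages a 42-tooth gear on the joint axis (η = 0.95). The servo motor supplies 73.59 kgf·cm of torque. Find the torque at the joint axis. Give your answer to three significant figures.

111 kgf·cm

Gear mesh: ratio = 22/126 = 0.1746; torque at shaft B = 73.59 × 0.1746 × 0.95 = 12.207 kgf·cm.
Internal gear: ratio = 59/13 = 4.5385; torque at shaft C = 12.207 × 4.5385 × 0.95 = 52.629 kgf·cm.
Gear mesh: ratio = 42/19 = 2.2105; torque at the joint axis = 52.629 × 2.2105 × 0.95 = 110.52 kgf·cm.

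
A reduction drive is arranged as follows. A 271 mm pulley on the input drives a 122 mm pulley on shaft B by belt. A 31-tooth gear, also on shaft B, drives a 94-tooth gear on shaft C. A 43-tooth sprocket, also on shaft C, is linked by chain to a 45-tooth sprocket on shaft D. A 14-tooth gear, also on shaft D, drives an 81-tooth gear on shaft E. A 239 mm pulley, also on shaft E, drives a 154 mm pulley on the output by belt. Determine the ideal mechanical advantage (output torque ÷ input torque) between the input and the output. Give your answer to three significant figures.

Each stage contributes driven/driver: belt 122/271 = 0.45018, gear mesh 94/31 = 3.0323, chain 45/43 = 1.0465, gear mesh 81/14 = 5.7857, belt 154/239 = 0.64435.
Overall: 0.45018 × 3.0323 × 1.0465 × 5.7857 × 0.64435 = 5.3257.

5.33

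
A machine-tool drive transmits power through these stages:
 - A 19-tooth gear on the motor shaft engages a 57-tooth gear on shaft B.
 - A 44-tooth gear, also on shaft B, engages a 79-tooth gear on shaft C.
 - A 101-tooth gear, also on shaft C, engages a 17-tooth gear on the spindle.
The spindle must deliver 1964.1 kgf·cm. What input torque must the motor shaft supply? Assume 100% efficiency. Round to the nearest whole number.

Overall ratio R = 3 × 1.7955 × 0.16832 = 0.90662.
Input torque = output torque / R = 1964.1 / 0.90662 = 2166.4 kgf·cm.

2166 kgf·cm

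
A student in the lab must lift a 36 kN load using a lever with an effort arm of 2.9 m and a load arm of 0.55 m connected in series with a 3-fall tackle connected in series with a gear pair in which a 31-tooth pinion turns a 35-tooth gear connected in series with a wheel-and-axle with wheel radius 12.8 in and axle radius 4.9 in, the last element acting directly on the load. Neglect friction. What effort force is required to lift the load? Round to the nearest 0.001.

Lever MA = effort arm / load arm = 2.9/0.55 = 5.2727.
Block-and-tackle MA = number of supporting rope parts = 3.
Gear pair MA = 35/31 = 1.129.
Wheel-and-axle MA = R/r = 12.8/4.9 = 2.6122.
Combined ideal MA = 5.2727 × 3 × 1.129 × 2.6122 = 46.653.
Effort = load / MA = 36 / 46.653 = 0.77166 kN.

0.772 kN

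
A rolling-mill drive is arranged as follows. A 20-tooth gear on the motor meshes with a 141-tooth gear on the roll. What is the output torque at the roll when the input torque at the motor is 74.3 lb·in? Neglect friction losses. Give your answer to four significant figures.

After the gear mesh (141/20): 74.3 × 7.05 = 523.81 lb·in

523.8 lb·in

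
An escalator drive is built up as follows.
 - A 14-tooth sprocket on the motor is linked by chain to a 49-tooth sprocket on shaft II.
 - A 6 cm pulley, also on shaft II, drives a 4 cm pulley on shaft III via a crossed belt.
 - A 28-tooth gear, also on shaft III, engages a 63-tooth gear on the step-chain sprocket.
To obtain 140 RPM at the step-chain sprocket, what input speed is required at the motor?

735 RPM

Overall ratio R = 3.5 × 0.66667 × 2.25 = 5.25.
Required input speed = output speed × R = 140 × 5.25 = 735 RPM.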